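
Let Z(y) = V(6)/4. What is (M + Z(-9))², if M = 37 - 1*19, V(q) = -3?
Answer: 4761/16 ≈ 297.56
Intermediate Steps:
Z(y) = -¾ (Z(y) = -3/4 = -3*¼ = -¾)
M = 18 (M = 37 - 19 = 18)
(M + Z(-9))² = (18 - ¾)² = (69/4)² = 4761/16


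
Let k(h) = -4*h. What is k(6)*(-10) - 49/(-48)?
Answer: 11569/48 ≈ 241.02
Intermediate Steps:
k(6)*(-10) - 49/(-48) = -4*6*(-10) - 49/(-48) = -24*(-10) - 49*(-1/48) = 240 + 49/48 = 11569/48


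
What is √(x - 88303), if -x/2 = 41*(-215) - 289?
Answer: I*√70095 ≈ 264.75*I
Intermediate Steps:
x = 18208 (x = -2*(41*(-215) - 289) = -2*(-8815 - 289) = -2*(-9104) = 18208)
√(x - 88303) = √(18208 - 88303) = √(-70095) = I*√70095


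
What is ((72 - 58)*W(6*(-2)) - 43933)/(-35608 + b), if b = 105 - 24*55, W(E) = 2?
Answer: 43905/36823 ≈ 1.1923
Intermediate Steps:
b = -1215 (b = 105 - 1320 = -1215)
((72 - 58)*W(6*(-2)) - 43933)/(-35608 + b) = ((72 - 58)*2 - 43933)/(-35608 - 1215) = (14*2 - 43933)/(-36823) = (28 - 43933)*(-1/36823) = -43905*(-1/36823) = 43905/36823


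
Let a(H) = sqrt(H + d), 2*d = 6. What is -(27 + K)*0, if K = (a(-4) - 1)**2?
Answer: 0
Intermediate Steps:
d = 3 (d = (1/2)*6 = 3)
a(H) = sqrt(3 + H) (a(H) = sqrt(H + 3) = sqrt(3 + H))
K = (-1 + I)**2 (K = (sqrt(3 - 4) - 1)**2 = (sqrt(-1) - 1)**2 = (I - 1)**2 = (-1 + I)**2 ≈ -2.0*I)
-(27 + K)*0 = -(27 + (1 - I)**2)*0 = -1*0 = 0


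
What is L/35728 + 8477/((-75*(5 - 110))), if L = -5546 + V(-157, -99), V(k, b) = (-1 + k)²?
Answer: 4650847/2871000 ≈ 1.6199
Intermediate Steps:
L = 19418 (L = -5546 + (-1 - 157)² = -5546 + (-158)² = -5546 + 24964 = 19418)
L/35728 + 8477/((-75*(5 - 110))) = 19418/35728 + 8477/((-75*(5 - 110))) = 19418*(1/35728) + 8477/((-75*(-105))) = 1387/2552 + 8477/7875 = 1387/2552 + 8477*(1/7875) = 1387/2552 + 1211/1125 = 4650847/2871000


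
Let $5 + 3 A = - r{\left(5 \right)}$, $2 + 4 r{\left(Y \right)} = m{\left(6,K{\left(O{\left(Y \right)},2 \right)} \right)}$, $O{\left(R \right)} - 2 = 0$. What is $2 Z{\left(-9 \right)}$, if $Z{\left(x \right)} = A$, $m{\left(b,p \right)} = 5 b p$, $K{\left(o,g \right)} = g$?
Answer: $-13$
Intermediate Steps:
$O{\left(R \right)} = 2$ ($O{\left(R \right)} = 2 + 0 = 2$)
$m{\left(b,p \right)} = 5 b p$
$r{\left(Y \right)} = \frac{29}{2}$ ($r{\left(Y \right)} = - \frac{1}{2} + \frac{5 \cdot 6 \cdot 2}{4} = - \frac{1}{2} + \frac{1}{4} \cdot 60 = - \frac{1}{2} + 15 = \frac{29}{2}$)
$A = - \frac{13}{2}$ ($A = - \frac{5}{3} + \frac{\left(-1\right) \frac{29}{2}}{3} = - \frac{5}{3} + \frac{1}{3} \left(- \frac{29}{2}\right) = - \frac{5}{3} - \frac{29}{6} = - \frac{13}{2} \approx -6.5$)
$Z{\left(x \right)} = - \frac{13}{2}$
$2 Z{\left(-9 \right)} = 2 \left(- \frac{13}{2}\right) = -13$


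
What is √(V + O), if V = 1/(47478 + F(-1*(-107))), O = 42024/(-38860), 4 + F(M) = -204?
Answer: I*√10846931703010/3167090 ≈ 1.0399*I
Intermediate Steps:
F(M) = -208 (F(M) = -4 - 204 = -208)
O = -10506/9715 (O = 42024*(-1/38860) = -10506/9715 ≈ -1.0814)
V = 1/47270 (V = 1/(47478 - 208) = 1/47270 ≈ 2.1155e-5)
√(V + O) = √(1/47270 - 10506/9715) = √(-3424889/3167090) = I*√10846931703010/3167090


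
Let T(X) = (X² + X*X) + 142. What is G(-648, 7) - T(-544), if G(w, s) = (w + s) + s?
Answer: -592648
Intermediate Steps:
G(w, s) = w + 2*s (G(w, s) = (s + w) + s = w + 2*s)
T(X) = 142 + 2*X² (T(X) = (X² + X²) + 142 = 2*X² + 142 = 142 + 2*X²)
G(-648, 7) - T(-544) = (-648 + 2*7) - (142 + 2*(-544)²) = (-648 + 14) - (142 + 2*295936) = -634 - (142 + 591872) = -634 - 1*592014 = -634 - 592014 = -592648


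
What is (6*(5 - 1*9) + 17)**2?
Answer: 49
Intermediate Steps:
(6*(5 - 1*9) + 17)**2 = (6*(5 - 9) + 17)**2 = (6*(-4) + 17)**2 = (-24 + 17)**2 = (-7)**2 = 49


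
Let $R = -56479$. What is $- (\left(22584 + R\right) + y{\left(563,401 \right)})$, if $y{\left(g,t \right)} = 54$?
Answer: $33841$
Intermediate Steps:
$- (\left(22584 + R\right) + y{\left(563,401 \right)}) = - (\left(22584 - 56479\right) + 54) = - (-33895 + 54) = \left(-1\right) \left(-33841\right) = 33841$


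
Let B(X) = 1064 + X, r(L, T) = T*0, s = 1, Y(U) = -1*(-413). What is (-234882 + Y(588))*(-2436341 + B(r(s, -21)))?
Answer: 570996962913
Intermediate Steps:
Y(U) = 413
r(L, T) = 0
(-234882 + Y(588))*(-2436341 + B(r(s, -21))) = (-234882 + 413)*(-2436341 + (1064 + 0)) = -234469*(-2436341 + 1064) = -234469*(-2435277) = 570996962913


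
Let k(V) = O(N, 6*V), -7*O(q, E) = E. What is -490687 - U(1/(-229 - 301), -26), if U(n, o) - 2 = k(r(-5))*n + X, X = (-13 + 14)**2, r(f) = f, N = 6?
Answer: -182045987/371 ≈ -4.9069e+5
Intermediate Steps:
O(q, E) = -E/7
k(V) = -6*V/7
X = 1 (X = 1**2 = 1)
U(n, o) = 3 + 30*n/7 (U(n, o) = 2 + ((-6/7*(-5))*n + 1) = 2 + (30*n/7 + 1) = 2 + (1 + 30*n/7) = 3 + 30*n/7)
-490687 - U(1/(-229 - 301), -26) = -490687 - (3 + 30/(7*(-229 - 301))) = -490687 - (3 + (30/7)/(-530)) = -490687 - (3 + (30/7)*(-1/530)) = -490687 - (3 - 3/371) = -490687 - 1*1110/371 = -490687 - 1110/371 = -182045987/371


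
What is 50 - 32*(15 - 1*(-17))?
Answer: -974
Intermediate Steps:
50 - 32*(15 - 1*(-17)) = 50 - 32*(15 + 17) = 50 - 32*32 = 50 - 1024 = -974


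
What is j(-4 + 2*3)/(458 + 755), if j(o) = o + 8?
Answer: 10/1213 ≈ 0.0082440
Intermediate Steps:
j(o) = 8 + o
j(-4 + 2*3)/(458 + 755) = (8 + (-4 + 2*3))/(458 + 755) = (8 + (-4 + 6))/1213 = (8 + 2)*(1/1213) = 10*(1/1213) = 10/1213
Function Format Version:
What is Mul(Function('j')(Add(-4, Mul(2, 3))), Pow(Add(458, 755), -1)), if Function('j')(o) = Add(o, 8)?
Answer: Rational(10, 1213) ≈ 0.0082440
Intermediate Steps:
Function('j')(o) = Add(8, o)
Mul(Function('j')(Add(-4, Mul(2, 3))), Pow(Add(458, 755), -1)) = Mul(Add(8, Add(-4, Mul(2, 3))), Pow(Add(458, 755), -1)) = Mul(Add(8, Add(-4, 6)), Pow(1213, -1)) = Mul(Add(8, 2), Rational(1, 1213)) = Mul(10, Rational(1, 1213)) = Rational(10, 1213)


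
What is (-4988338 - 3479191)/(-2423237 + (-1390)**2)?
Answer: 8467529/491137 ≈ 17.241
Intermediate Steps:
(-4988338 - 3479191)/(-2423237 + (-1390)**2) = -8467529/(-2423237 + 1932100) = -8467529/(-491137) = -8467529*(-1/491137) = 8467529/491137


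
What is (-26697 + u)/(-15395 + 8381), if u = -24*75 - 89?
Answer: 14293/3507 ≈ 4.0756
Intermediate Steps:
u = -1889 (u = -1800 - 89 = -1889)
(-26697 + u)/(-15395 + 8381) = (-26697 - 1889)/(-15395 + 8381) = -28586/(-7014) = -28586*(-1/7014) = 14293/3507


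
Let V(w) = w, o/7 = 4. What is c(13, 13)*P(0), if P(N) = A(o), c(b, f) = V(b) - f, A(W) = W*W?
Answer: 0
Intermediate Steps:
o = 28 (o = 7*4 = 28)
A(W) = W**2
c(b, f) = b - f
P(N) = 784 (P(N) = 28**2 = 784)
c(13, 13)*P(0) = (13 - 1*13)*784 = (13 - 13)*784 = 0*784 = 0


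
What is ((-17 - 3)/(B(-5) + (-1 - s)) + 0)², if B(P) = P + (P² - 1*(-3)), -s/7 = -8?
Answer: 100/289 ≈ 0.34602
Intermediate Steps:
s = 56 (s = -7*(-8) = 56)
B(P) = 3 + P + P² (B(P) = P + (P² + 3) = P + (3 + P²) = 3 + P + P²)
((-17 - 3)/(B(-5) + (-1 - s)) + 0)² = ((-17 - 3)/((3 - 5 + (-5)²) + (-1 - 1*56)) + 0)² = (-20/((3 - 5 + 25) + (-1 - 56)) + 0)² = (-20/(23 - 57) + 0)² = (-20/(-34) + 0)² = (-20*(-1/34) + 0)² = (10/17 + 0)² = (10/17)² = 100/289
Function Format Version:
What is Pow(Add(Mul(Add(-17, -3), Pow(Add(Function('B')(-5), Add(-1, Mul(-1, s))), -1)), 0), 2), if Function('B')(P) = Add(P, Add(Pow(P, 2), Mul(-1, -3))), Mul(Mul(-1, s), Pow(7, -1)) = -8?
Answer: Rational(100, 289) ≈ 0.34602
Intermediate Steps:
s = 56 (s = Mul(-7, -8) = 56)
Function('B')(P) = Add(3, P, Pow(P, 2)) (Function('B')(P) = Add(P, Add(Pow(P, 2), 3)) = Add(P, Add(3, Pow(P, 2))) = Add(3, P, Pow(P, 2)))
Pow(Add(Mul(Add(-17, -3), Pow(Add(Function('B')(-5), Add(-1, Mul(-1, s))), -1)), 0), 2) = Pow(Add(Mul(Add(-17, -3), Pow(Add(Add(3, -5, Pow(-5, 2)), Add(-1, Mul(-1, 56))), -1)), 0), 2) = Pow(Add(Mul(-20, Pow(Add(Add(3, -5, 25), Add(-1, -56)), -1)), 0), 2) = Pow(Add(Mul(-20, Pow(Add(23, -57), -1)), 0), 2) = Pow(Add(Mul(-20, Pow(-34, -1)), 0), 2) = Pow(Add(Mul(-20, Rational(-1, 34)), 0), 2) = Pow(Add(Rational(10, 17), 0), 2) = Pow(Rational(10, 17), 2) = Rational(100, 289)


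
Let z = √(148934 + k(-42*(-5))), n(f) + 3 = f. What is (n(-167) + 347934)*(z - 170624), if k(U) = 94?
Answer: -59336884736 + 695528*√37257 ≈ -5.9203e+10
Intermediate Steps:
n(f) = -3 + f
z = 2*√37257 (z = √(148934 + 94) = √149028 = 2*√37257 ≈ 386.04)
(n(-167) + 347934)*(z - 170624) = ((-3 - 167) + 347934)*(2*√37257 - 170624) = (-170 + 347934)*(-170624 + 2*√37257) = 347764*(-170624 + 2*√37257) = -59336884736 + 695528*√37257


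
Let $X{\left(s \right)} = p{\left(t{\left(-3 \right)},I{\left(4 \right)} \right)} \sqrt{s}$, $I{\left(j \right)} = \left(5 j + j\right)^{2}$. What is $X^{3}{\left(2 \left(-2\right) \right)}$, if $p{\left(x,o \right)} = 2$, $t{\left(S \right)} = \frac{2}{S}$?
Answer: $- 64 i \approx - 64.0 i$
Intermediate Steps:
$I{\left(j \right)} = 36 j^{2}$ ($I{\left(j \right)} = \left(6 j\right)^{2} = 36 j^{2}$)
$X{\left(s \right)} = 2 \sqrt{s}$
$X^{3}{\left(2 \left(-2\right) \right)} = \left(2 \sqrt{2 \left(-2\right)}\right)^{3} = \left(2 \sqrt{-4}\right)^{3} = \left(2 \cdot 2 i\right)^{3} = \left(4 i\right)^{3} = - 64 i$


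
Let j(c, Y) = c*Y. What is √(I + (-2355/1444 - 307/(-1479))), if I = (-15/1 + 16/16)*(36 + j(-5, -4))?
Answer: I*√2480888977359/56202 ≈ 28.025*I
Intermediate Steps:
j(c, Y) = Y*c
I = -784 (I = (-15/1 + 16/16)*(36 - 4*(-5)) = (-15*1 + 16*(1/16))*(36 + 20) = (-15 + 1)*56 = -14*56 = -784)
√(I + (-2355/1444 - 307/(-1479))) = √(-784 + (-2355/1444 - 307/(-1479))) = √(-784 + (-2355*1/1444 - 307*(-1/1479))) = √(-784 + (-2355/1444 + 307/1479)) = √(-784 - 3039737/2135676) = √(-1677409721/2135676) = I*√2480888977359/56202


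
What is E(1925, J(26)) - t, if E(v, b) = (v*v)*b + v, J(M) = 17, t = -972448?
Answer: 63969998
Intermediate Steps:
E(v, b) = v + b*v² (E(v, b) = v²*b + v = b*v² + v = v + b*v²)
E(1925, J(26)) - t = 1925*(1 + 17*1925) - 1*(-972448) = 1925*(1 + 32725) + 972448 = 1925*32726 + 972448 = 62997550 + 972448 = 63969998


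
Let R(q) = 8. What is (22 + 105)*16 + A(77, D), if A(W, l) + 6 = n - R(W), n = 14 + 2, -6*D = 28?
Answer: 2034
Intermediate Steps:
D = -14/3 (D = -⅙*28 = -14/3 ≈ -4.6667)
n = 16
A(W, l) = 2 (A(W, l) = -6 + (16 - 1*8) = -6 + (16 - 8) = -6 + 8 = 2)
(22 + 105)*16 + A(77, D) = (22 + 105)*16 + 2 = 127*16 + 2 = 2032 + 2 = 2034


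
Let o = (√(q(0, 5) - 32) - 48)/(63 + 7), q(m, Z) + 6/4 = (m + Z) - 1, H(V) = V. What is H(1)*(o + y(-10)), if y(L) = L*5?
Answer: -1774/35 + I*√118/140 ≈ -50.686 + 0.077591*I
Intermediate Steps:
q(m, Z) = -5/2 + Z + m (q(m, Z) = -3/2 + ((m + Z) - 1) = -3/2 + ((Z + m) - 1) = -3/2 + (-1 + Z + m) = -5/2 + Z + m)
y(L) = 5*L
o = -24/35 + I*√118/140 (o = (√((-5/2 + 5 + 0) - 32) - 48)/(63 + 7) = (√(5/2 - 32) - 48)/70 = (√(-59/2) - 48)*(1/70) = (I*√118/2 - 48)*(1/70) = (-48 + I*√118/2)*(1/70) = -24/35 + I*√118/140 ≈ -0.68571 + 0.077591*I)
H(1)*(o + y(-10)) = 1*((-24/35 + I*√118/140) + 5*(-10)) = 1*((-24/35 + I*√118/140) - 50) = 1*(-1774/35 + I*√118/140) = -1774/35 + I*√118/140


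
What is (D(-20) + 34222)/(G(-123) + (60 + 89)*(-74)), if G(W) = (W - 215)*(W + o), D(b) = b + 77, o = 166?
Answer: -34279/25560 ≈ -1.3411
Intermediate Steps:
D(b) = 77 + b
G(W) = (-215 + W)*(166 + W) (G(W) = (W - 215)*(W + 166) = (-215 + W)*(166 + W))
(D(-20) + 34222)/(G(-123) + (60 + 89)*(-74)) = ((77 - 20) + 34222)/((-35690 + (-123)² - 49*(-123)) + (60 + 89)*(-74)) = (57 + 34222)/((-35690 + 15129 + 6027) + 149*(-74)) = 34279/(-14534 - 11026) = 34279/(-25560) = 34279*(-1/25560) = -34279/25560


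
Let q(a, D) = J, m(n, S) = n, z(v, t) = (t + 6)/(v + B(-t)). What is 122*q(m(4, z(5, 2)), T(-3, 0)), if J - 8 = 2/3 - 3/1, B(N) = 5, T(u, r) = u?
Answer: 2074/3 ≈ 691.33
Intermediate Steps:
z(v, t) = (6 + t)/(5 + v) (z(v, t) = (t + 6)/(v + 5) = (6 + t)/(5 + v))
J = 17/3 (J = 8 + (2/3 - 3/1) = 8 + (2*(⅓) - 3*1) = 8 + (⅔ - 3) = 8 - 7/3 = 17/3 ≈ 5.6667)
q(a, D) = 17/3
122*q(m(4, z(5, 2)), T(-3, 0)) = 122*(17/3) = 2074/3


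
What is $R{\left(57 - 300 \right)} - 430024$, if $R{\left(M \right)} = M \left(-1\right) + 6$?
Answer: $-429775$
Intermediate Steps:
$R{\left(M \right)} = 6 - M$ ($R{\left(M \right)} = - M + 6 = 6 - M$)
$R{\left(57 - 300 \right)} - 430024 = \left(6 - \left(57 - 300\right)\right) - 430024 = \left(6 - -243\right) - 430024 = \left(6 + 243\right) - 430024 = 249 - 430024 = -429775$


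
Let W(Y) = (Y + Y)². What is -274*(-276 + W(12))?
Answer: -82200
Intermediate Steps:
W(Y) = 4*Y² (W(Y) = (2*Y)² = 4*Y²)
-274*(-276 + W(12)) = -274*(-276 + 4*12²) = -274*(-276 + 4*144) = -274*(-276 + 576) = -274*300 = -82200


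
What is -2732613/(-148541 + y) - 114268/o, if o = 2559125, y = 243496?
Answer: -1400789712313/48600342875 ≈ -28.823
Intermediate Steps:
-2732613/(-148541 + y) - 114268/o = -2732613/(-148541 + 243496) - 114268/2559125 = -2732613/94955 - 114268*1/2559125 = -2732613*1/94955 - 114268/2559125 = -2732613/94955 - 114268/2559125 = -1400789712313/48600342875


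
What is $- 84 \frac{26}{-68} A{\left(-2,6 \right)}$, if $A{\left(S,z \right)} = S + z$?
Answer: $\frac{2184}{17} \approx 128.47$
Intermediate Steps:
$- 84 \frac{26}{-68} A{\left(-2,6 \right)} = - 84 \frac{26}{-68} \left(-2 + 6\right) = - 84 \cdot 26 \left(- \frac{1}{68}\right) 4 = \left(-84\right) \left(- \frac{13}{34}\right) 4 = \frac{546}{17} \cdot 4 = \frac{2184}{17}$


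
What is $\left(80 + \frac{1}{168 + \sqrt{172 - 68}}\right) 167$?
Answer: $\frac{46963907}{3515} - \frac{167 \sqrt{26}}{14060} \approx 13361.0$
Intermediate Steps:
$\left(80 + \frac{1}{168 + \sqrt{172 - 68}}\right) 167 = \left(80 + \frac{1}{168 + \sqrt{104}}\right) 167 = \left(80 + \frac{1}{168 + 2 \sqrt{26}}\right) 167 = 13360 + \frac{167}{168 + 2 \sqrt{26}}$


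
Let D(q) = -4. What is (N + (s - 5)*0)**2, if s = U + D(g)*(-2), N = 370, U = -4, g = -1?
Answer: 136900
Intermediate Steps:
s = 4 (s = -4 - 4*(-2) = -4 + 8 = 4)
(N + (s - 5)*0)**2 = (370 + (4 - 5)*0)**2 = (370 - 1*0)**2 = (370 + 0)**2 = 370**2 = 136900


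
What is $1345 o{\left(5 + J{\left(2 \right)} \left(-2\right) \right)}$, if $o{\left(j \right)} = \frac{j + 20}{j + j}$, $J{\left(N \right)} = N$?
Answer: $\frac{28245}{2} \approx 14123.0$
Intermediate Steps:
$o{\left(j \right)} = \frac{20 + j}{2 j}$
$1345 o{\left(5 + J{\left(2 \right)} \left(-2\right) \right)} = 1345 \frac{20 + \left(5 + 2 \left(-2\right)\right)}{2 \left(5 + 2 \left(-2\right)\right)} = 1345 \frac{20 + \left(5 - 4\right)}{2 \left(5 - 4\right)} = 1345 \frac{20 + 1}{2 \cdot 1} = 1345 \cdot \frac{1}{2} \cdot 1 \cdot 21 = 1345 \cdot \frac{21}{2} = \frac{28245}{2}$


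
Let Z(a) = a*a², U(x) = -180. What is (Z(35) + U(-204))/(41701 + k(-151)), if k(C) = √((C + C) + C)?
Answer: 1780424195/1738973854 - 42695*I*√453/1738973854 ≈ 1.0238 - 0.00052256*I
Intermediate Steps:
Z(a) = a³
k(C) = √3*√C (k(C) = √(2*C + C) = √(3*C) = √3*√C)
(Z(35) + U(-204))/(41701 + k(-151)) = (35³ - 180)/(41701 + √3*√(-151)) = (42875 - 180)/(41701 + √3*(I*√151)) = 42695/(41701 + I*√453)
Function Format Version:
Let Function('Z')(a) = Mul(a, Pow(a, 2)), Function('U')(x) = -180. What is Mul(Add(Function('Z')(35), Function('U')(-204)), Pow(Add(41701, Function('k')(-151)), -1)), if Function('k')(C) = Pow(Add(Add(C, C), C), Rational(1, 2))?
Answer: Add(Rational(1780424195, 1738973854), Mul(Rational(-42695, 1738973854), I, Pow(453, Rational(1, 2)))) ≈ Add(1.0238, Mul(-0.00052256, I))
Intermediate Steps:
Function('Z')(a) = Pow(a, 3)
Function('k')(C) = Mul(Pow(3, Rational(1, 2)), Pow(C, Rational(1, 2))) (Function('k')(C) = Pow(Add(Mul(2, C), C), Rational(1, 2)) = Pow(Mul(3, C), Rational(1, 2)) = Mul(Pow(3, Rational(1, 2)), Pow(C, Rational(1, 2))))
Mul(Add(Function('Z')(35), Function('U')(-204)), Pow(Add(41701, Function('k')(-151)), -1)) = Mul(Add(Pow(35, 3), -180), Pow(Add(41701, Mul(Pow(3, Rational(1, 2)), Pow(-151, Rational(1, 2)))), -1)) = Mul(Add(42875, -180), Pow(Add(41701, Mul(Pow(3, Rational(1, 2)), Mul(I, Pow(151, Rational(1, 2))))), -1)) = Mul(42695, Pow(Add(41701, Mul(I, Pow(453, Rational(1, 2)))), -1))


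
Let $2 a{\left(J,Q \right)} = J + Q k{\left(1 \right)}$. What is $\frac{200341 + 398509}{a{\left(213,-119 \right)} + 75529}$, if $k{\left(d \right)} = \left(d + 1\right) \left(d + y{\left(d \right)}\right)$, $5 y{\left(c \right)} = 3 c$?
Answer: $\frac{5988500}{754451} \approx 7.9376$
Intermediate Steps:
$y{\left(c \right)} = \frac{3 c}{5}$
$k{\left(d \right)} = \frac{8 d \left(1 + d\right)}{5}$ ($k{\left(d \right)} = \left(d + 1\right) \left(d + \frac{3 d}{5}\right) = \left(1 + d\right) \frac{8 d}{5} = \frac{8 d \left(1 + d\right)}{5}$)
$a{\left(J,Q \right)} = \frac{J}{2} + \frac{8 Q}{5}$ ($a{\left(J,Q \right)} = \frac{J + Q \frac{8}{5} \cdot 1 \left(1 + 1\right)}{2} = \frac{J + Q \frac{8}{5} \cdot 1 \cdot 2}{2} = \frac{J + Q \frac{16}{5}}{2} = \frac{J + \frac{16 Q}{5}}{2} = \frac{J}{2} + \frac{8 Q}{5}$)
$\frac{200341 + 398509}{a{\left(213,-119 \right)} + 75529} = \frac{200341 + 398509}{\left(\frac{1}{2} \cdot 213 + \frac{8}{5} \left(-119\right)\right) + 75529} = \frac{598850}{\left(\frac{213}{2} - \frac{952}{5}\right) + 75529} = \frac{598850}{- \frac{839}{10} + 75529} = \frac{598850}{\frac{754451}{10}} = 598850 \cdot \frac{10}{754451} = \frac{5988500}{754451}$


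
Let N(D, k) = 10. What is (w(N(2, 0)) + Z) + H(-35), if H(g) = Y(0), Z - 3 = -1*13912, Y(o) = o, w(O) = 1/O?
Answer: -139089/10 ≈ -13909.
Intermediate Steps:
Z = -13909 (Z = 3 - 1*13912 = 3 - 13912 = -13909)
H(g) = 0
(w(N(2, 0)) + Z) + H(-35) = (1/10 - 13909) + 0 = -139089/10 + 0 = -139089/10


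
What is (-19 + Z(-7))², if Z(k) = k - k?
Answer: 361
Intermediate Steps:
Z(k) = 0
(-19 + Z(-7))² = (-19 + 0)² = (-19)² = 361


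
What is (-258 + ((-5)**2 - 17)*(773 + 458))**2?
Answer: 91968100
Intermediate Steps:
(-258 + ((-5)**2 - 17)*(773 + 458))**2 = (-258 + (25 - 17)*1231)**2 = (-258 + 8*1231)**2 = (-258 + 9848)**2 = 9590**2 = 91968100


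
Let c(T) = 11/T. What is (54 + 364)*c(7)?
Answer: 4598/7 ≈ 656.86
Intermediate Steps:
(54 + 364)*c(7) = (54 + 364)*(11/7) = 418*(11*(⅐)) = 418*(11/7) = 4598/7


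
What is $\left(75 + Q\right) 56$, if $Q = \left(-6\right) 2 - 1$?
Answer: $3472$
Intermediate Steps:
$Q = -13$ ($Q = -12 - 1 = -13$)
$\left(75 + Q\right) 56 = \left(75 - 13\right) 56 = 62 \cdot 56 = 3472$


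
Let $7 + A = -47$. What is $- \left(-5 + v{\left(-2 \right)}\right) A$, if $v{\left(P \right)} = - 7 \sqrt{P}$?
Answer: $-270 - 378 i \sqrt{2} \approx -270.0 - 534.57 i$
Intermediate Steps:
$A = -54$ ($A = -7 - 47 = -54$)
$- \left(-5 + v{\left(-2 \right)}\right) A = - \left(-5 - 7 \sqrt{-2}\right) \left(-54\right) = - \left(-5 - 7 i \sqrt{2}\right) \left(-54\right) = - (270 + 378 i \sqrt{2}) = -270 - 378 i \sqrt{2}$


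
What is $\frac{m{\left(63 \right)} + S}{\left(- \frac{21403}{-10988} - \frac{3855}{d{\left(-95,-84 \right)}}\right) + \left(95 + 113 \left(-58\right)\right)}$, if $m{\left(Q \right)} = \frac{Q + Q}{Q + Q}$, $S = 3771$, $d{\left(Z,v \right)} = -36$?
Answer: $- \frac{31085052}{52330093} \approx -0.59402$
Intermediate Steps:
$m{\left(Q \right)} = 1$ ($m{\left(Q \right)} = \frac{2 Q}{2 Q} = 2 Q \frac{1}{2 Q} = 1$)
$\frac{m{\left(63 \right)} + S}{\left(- \frac{21403}{-10988} - \frac{3855}{d{\left(-95,-84 \right)}}\right) + \left(95 + 113 \left(-58\right)\right)} = \frac{1 + 3771}{\left(- \frac{21403}{-10988} - \frac{3855}{-36}\right) + \left(95 + 113 \left(-58\right)\right)} = \frac{3772}{\left(\left(-21403\right) \left(- \frac{1}{10988}\right) - - \frac{1285}{12}\right) + \left(95 - 6554\right)} = \frac{3772}{\left(\frac{21403}{10988} + \frac{1285}{12}\right) - 6459} = \frac{3772}{\frac{898526}{8241} - 6459} = \frac{3772}{- \frac{52330093}{8241}} = 3772 \left(- \frac{8241}{52330093}\right) = - \frac{31085052}{52330093}$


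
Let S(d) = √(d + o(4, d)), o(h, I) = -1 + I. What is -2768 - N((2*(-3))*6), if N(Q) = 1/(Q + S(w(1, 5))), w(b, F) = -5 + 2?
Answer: -3606668/1303 + I*√7/1303 ≈ -2768.0 + 0.0020305*I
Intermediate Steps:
w(b, F) = -3
S(d) = √(-1 + 2*d) (S(d) = √(d + (-1 + d)) = √(-1 + 2*d))
N(Q) = 1/(Q + I*√7) (N(Q) = 1/(Q + √(-1 + 2*(-3))) = 1/(Q + √(-1 - 6)) = 1/(Q + √(-7)) = 1/(Q + I*√7))
-2768 - N((2*(-3))*6) = -2768 - 1/((2*(-3))*6 + I*√7) = -2768 - 1/(-6*6 + I*√7) = -2768 - 1/(-36 + I*√7)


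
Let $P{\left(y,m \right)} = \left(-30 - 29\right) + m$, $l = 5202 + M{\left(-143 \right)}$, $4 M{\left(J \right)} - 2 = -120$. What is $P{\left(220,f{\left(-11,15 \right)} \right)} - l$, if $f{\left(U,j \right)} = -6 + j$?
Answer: $- \frac{10445}{2} \approx -5222.5$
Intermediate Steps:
$M{\left(J \right)} = - \frac{59}{2}$ ($M{\left(J \right)} = \frac{1}{2} + \frac{1}{4} \left(-120\right) = \frac{1}{2} - 30 = - \frac{59}{2}$)
$l = \frac{10345}{2}$ ($l = 5202 - \frac{59}{2} = \frac{10345}{2} \approx 5172.5$)
$P{\left(y,m \right)} = -59 + m$
$P{\left(220,f{\left(-11,15 \right)} \right)} - l = \left(-59 + \left(-6 + 15\right)\right) - \frac{10345}{2} = \left(-59 + 9\right) - \frac{10345}{2} = -50 - \frac{10345}{2} = - \frac{10445}{2}$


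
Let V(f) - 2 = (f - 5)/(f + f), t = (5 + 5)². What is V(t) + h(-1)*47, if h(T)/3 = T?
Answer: -5541/40 ≈ -138.52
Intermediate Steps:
t = 100 (t = 10² = 100)
h(T) = 3*T
V(f) = 2 + (-5 + f)/(2*f) (V(f) = 2 + (f - 5)/(f + f) = 2 + (-5 + f)/((2*f)) = 2 + (-5 + f)*(1/(2*f)) = 2 + (-5 + f)/(2*f))
V(t) + h(-1)*47 = (5/2)*(-1 + 100)/100 + (3*(-1))*47 = (5/2)*(1/100)*99 - 3*47 = 99/40 - 141 = -5541/40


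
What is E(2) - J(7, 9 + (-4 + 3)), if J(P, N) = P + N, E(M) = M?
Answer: -13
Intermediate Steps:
J(P, N) = N + P
E(2) - J(7, 9 + (-4 + 3)) = 2 - ((9 + (-4 + 3)) + 7) = 2 - ((9 - 1) + 7) = 2 - (8 + 7) = 2 - 1*15 = 2 - 15 = -13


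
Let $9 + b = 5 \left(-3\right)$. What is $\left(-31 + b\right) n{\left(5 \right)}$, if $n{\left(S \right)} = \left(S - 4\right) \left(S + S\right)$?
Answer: $-550$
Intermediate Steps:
$n{\left(S \right)} = 2 S \left(-4 + S\right)$ ($n{\left(S \right)} = \left(-4 + S\right) 2 S = 2 S \left(-4 + S\right)$)
$b = -24$ ($b = -9 + 5 \left(-3\right) = -9 - 15 = -24$)
$\left(-31 + b\right) n{\left(5 \right)} = \left(-31 - 24\right) 2 \cdot 5 \left(-4 + 5\right) = - 55 \cdot 2 \cdot 5 \cdot 1 = \left(-55\right) 10 = -550$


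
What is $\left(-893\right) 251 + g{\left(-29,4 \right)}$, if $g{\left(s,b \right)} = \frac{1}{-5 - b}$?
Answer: $- \frac{2017288}{9} \approx -2.2414 \cdot 10^{5}$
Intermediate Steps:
$\left(-893\right) 251 + g{\left(-29,4 \right)} = \left(-893\right) 251 - \frac{1}{5 + 4} = -224143 - \frac{1}{9} = - \frac{2017288}{9}$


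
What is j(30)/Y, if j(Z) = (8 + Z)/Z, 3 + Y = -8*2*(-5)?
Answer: 19/1155 ≈ 0.016450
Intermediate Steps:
Y = 77 (Y = -3 - 8*2*(-5) = -3 - 16*(-5) = -3 + 80 = 77)
j(Z) = (8 + Z)/Z
j(30)/Y = ((8 + 30)/30)/77 = ((1/30)*38)*(1/77) = (19/15)*(1/77) = 19/1155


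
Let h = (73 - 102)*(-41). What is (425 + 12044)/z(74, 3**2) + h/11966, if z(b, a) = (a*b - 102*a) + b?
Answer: -37248103/532487 ≈ -69.951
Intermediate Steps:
h = 1189 (h = -29*(-41) = 1189)
z(b, a) = b - 102*a + a*b (z(b, a) = (-102*a + a*b) + b = b - 102*a + a*b)
(425 + 12044)/z(74, 3**2) + h/11966 = (425 + 12044)/(74 - 102*3**2 + 3**2*74) + 1189/11966 = 12469/(74 - 102*9 + 9*74) + 1189*(1/11966) = 12469/(74 - 918 + 666) + 1189/11966 = 12469/(-178) + 1189/11966 = 12469*(-1/178) + 1189/11966 = -12469/178 + 1189/11966 = -37248103/532487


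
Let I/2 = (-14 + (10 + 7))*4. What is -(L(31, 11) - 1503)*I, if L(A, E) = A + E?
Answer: 35064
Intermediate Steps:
I = 24 (I = 2*((-14 + (10 + 7))*4) = 2*((-14 + 17)*4) = 2*(3*4) = 2*12 = 24)
-(L(31, 11) - 1503)*I = -((31 + 11) - 1503)*24 = -(42 - 1503)*24 = -(-1461)*24 = -1*(-35064) = 35064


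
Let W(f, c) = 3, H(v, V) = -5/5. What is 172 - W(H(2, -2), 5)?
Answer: 169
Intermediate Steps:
H(v, V) = -1 (H(v, V) = -5*⅕ = -1)
172 - W(H(2, -2), 5) = 172 - 1*3 = 172 - 3 = 169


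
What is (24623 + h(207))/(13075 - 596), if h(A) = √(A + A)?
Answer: 24623/12479 + 3*√46/12479 ≈ 1.9748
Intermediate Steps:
h(A) = √2*√A (h(A) = √(2*A) = √2*√A)
(24623 + h(207))/(13075 - 596) = (24623 + √2*√207)/(13075 - 596) = (24623 + √2*(3*√23))/12479 = (24623 + 3*√46)*(1/12479) = 24623/12479 + 3*√46/12479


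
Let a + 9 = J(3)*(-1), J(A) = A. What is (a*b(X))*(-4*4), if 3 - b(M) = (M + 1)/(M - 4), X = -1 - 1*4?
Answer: 1472/3 ≈ 490.67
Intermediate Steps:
X = -5 (X = -1 - 4 = -5)
b(M) = 3 - (1 + M)/(-4 + M) (b(M) = 3 - (M + 1)/(M - 4) = 3 - (1 + M)/(-4 + M))
a = -12 (a = -9 + 3*(-1) = -9 - 3 = -12)
(a*b(X))*(-4*4) = (-12*(-13 + 2*(-5))/(-4 - 5))*(-4*4) = -12*(-13 - 10)/(-9)*(-16) = -(-4)*(-23)/3*(-16) = -12*23/9*(-16) = -92/3*(-16) = 1472/3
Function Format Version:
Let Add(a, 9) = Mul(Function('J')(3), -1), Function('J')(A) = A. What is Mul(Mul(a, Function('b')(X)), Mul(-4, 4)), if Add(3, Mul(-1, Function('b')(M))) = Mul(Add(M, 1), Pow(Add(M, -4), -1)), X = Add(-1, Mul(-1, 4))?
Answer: Rational(1472, 3) ≈ 490.67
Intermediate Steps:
X = -5 (X = Add(-1, -4) = -5)
Function('b')(M) = Add(3, Mul(-1, Pow(Add(-4, M), -1), Add(1, M))) (Function('b')(M) = Add(3, Mul(-1, Mul(Add(M, 1), Pow(Add(M, -4), -1)))) = Add(3, Mul(-1, Mul(Add(1, M), Pow(Add(-4, M), -1)))) = Add(3, Mul(-1, Mul(Pow(Add(-4, M), -1), Add(1, M)))) = Add(3, Mul(-1, Pow(Add(-4, M), -1), Add(1, M))))
a = -12 (a = Add(-9, Mul(3, -1)) = Add(-9, -3) = -12)
Mul(Mul(a, Function('b')(X)), Mul(-4, 4)) = Mul(Mul(-12, Mul(Pow(Add(-4, -5), -1), Add(-13, Mul(2, -5)))), Mul(-4, 4)) = Mul(Mul(-12, Mul(Pow(-9, -1), Add(-13, -10))), -16) = Mul(Mul(-12, Mul(Rational(-1, 9), -23)), -16) = Mul(Mul(-12, Rational(23, 9)), -16) = Mul(Rational(-92, 3), -16) = Rational(1472, 3)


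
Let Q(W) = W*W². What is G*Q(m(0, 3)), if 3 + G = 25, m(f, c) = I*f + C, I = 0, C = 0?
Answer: 0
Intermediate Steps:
m(f, c) = 0 (m(f, c) = 0*f + 0 = 0 + 0 = 0)
Q(W) = W³
G = 22 (G = -3 + 25 = 22)
G*Q(m(0, 3)) = 22*0³ = 22*0 = 0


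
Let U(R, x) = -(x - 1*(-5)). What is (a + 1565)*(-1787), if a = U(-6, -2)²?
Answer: -2812738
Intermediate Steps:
U(R, x) = -5 - x (U(R, x) = -(x + 5) = -(5 + x) = -5 - x)
a = 9 (a = (-5 - 1*(-2))² = (-5 + 2)² = (-3)² = 9)
(a + 1565)*(-1787) = (9 + 1565)*(-1787) = 1574*(-1787) = -2812738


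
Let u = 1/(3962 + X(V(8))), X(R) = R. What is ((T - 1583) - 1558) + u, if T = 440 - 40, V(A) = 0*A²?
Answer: -10859841/3962 ≈ -2741.0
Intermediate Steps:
V(A) = 0
T = 400
u = 1/3962 (u = 1/(3962 + 0) = 1/3962 ≈ 0.00025240)
((T - 1583) - 1558) + u = ((400 - 1583) - 1558) + 1/3962 = (-1183 - 1558) + 1/3962 = -2741 + 1/3962 = -10859841/3962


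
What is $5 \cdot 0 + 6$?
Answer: $6$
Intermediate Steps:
$5 \cdot 0 + 6 = 0 + 6 = 6$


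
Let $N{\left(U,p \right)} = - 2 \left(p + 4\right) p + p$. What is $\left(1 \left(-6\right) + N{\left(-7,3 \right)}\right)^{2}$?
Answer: $2025$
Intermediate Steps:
$N{\left(U,p \right)} = p + p \left(-8 - 2 p\right)$ ($N{\left(U,p \right)} = - 2 \left(4 + p\right) p + p = \left(-8 - 2 p\right) p + p = p \left(-8 - 2 p\right) + p = p + p \left(-8 - 2 p\right)$)
$\left(1 \left(-6\right) + N{\left(-7,3 \right)}\right)^{2} = \left(1 \left(-6\right) - 3 \left(7 + 2 \cdot 3\right)\right)^{2} = \left(-6 - 3 \left(7 + 6\right)\right)^{2} = \left(-6 - 3 \cdot 13\right)^{2} = \left(-6 - 39\right)^{2} = \left(-45\right)^{2} = 2025$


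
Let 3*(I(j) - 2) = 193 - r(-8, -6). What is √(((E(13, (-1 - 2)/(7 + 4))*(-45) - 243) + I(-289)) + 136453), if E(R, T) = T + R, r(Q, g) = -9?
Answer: √147784494/33 ≈ 368.38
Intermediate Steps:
E(R, T) = R + T
I(j) = 208/3 (I(j) = 2 + (193 - 1*(-9))/3 = 2 + (193 + 9)/3 = 2 + (⅓)*202 = 2 + 202/3 = 208/3)
√(((E(13, (-1 - 2)/(7 + 4))*(-45) - 243) + I(-289)) + 136453) = √((((13 + (-1 - 2)/(7 + 4))*(-45) - 243) + 208/3) + 136453) = √((((13 - 3/11)*(-45) - 243) + 208/3) + 136453) = √((((140/11)*(-45) - 243) + 208/3) + 136453) = √(((-6300/11 - 243) + 208/3) + 136453) = √((-8973/11 + 208/3) + 136453) = √(-24631/33 + 136453) = √(4478318/33) = √147784494/33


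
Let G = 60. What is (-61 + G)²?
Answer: 1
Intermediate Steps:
(-61 + G)² = (-61 + 60)² = (-1)² = 1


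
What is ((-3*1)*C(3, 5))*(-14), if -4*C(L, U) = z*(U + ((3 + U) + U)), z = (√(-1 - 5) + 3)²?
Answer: -567 - 1134*I*√6 ≈ -567.0 - 2777.7*I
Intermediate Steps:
z = (3 + I*√6)² (z = (√(-6) + 3)² = (I*√6 + 3)² = (3 + I*√6)² ≈ 3.0 + 14.697*I)
C(L, U) = -(3 + I*√6)²*(3 + 3*U)/4 (C(L, U) = -(3 + I*√6)²*(U + ((3 + U) + U))/4 = -(3 + I*√6)²*(U + (3 + 2*U))/4 = -(3 + I*√6)²*(3 + 3*U)/4)
((-3*1)*C(3, 5))*(-14) = ((-3*1)*(3*(3 + I*√6)²*(-1 - 1*5)/4))*(-14) = -9*(3 + I*√6)²*(-1 - 5)/4*(-14) = -9*(3 + I*√6)²*(-6)/4*(-14) = -(-27)*(3 + I*√6)²/2*(-14) = (27*(3 + I*√6)²/2)*(-14) = -189*(3 + I*√6)²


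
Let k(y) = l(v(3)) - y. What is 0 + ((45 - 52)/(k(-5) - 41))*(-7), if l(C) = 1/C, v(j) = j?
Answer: -147/107 ≈ -1.3738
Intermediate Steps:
k(y) = ⅓ - y (k(y) = 1/3 - y = ⅓ - y)
0 + ((45 - 52)/(k(-5) - 41))*(-7) = 0 + ((45 - 52)/((⅓ - 1*(-5)) - 41))*(-7) = 0 - 7/((⅓ + 5) - 41)*(-7) = 0 - 7/(16/3 - 41)*(-7) = 0 - 7/(-107/3)*(-7) = 0 - 7*(-3/107)*(-7) = 0 + (21/107)*(-7) = 0 - 147/107 = -147/107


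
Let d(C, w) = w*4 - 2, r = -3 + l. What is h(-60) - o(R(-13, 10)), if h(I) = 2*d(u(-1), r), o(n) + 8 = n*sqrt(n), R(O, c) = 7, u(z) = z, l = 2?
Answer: -4 - 7*sqrt(7) ≈ -22.520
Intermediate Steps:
o(n) = -8 + n**(3/2) (o(n) = -8 + n*sqrt(n) = -8 + n**(3/2))
r = -1 (r = -3 + 2 = -1)
d(C, w) = -2 + 4*w (d(C, w) = 4*w - 2 = -2 + 4*w)
h(I) = -12 (h(I) = 2*(-2 + 4*(-1)) = 2*(-2 - 4) = 2*(-6) = -12)
h(-60) - o(R(-13, 10)) = -12 - (-8 + 7**(3/2)) = -12 - (-8 + 7*sqrt(7)) = -12 + (8 - 7*sqrt(7)) = -4 - 7*sqrt(7)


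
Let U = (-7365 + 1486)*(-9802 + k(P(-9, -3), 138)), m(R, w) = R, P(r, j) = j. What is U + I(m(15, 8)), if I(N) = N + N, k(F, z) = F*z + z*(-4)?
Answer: 63305102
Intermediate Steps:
k(F, z) = -4*z + F*z (k(F, z) = F*z - 4*z = -4*z + F*z)
U = 63305072 (U = (-7365 + 1486)*(-9802 + 138*(-4 - 3)) = -5879*(-9802 + 138*(-7)) = -5879*(-9802 - 966) = -5879*(-10768) = 63305072)
I(N) = 2*N
U + I(m(15, 8)) = 63305072 + 2*15 = 63305072 + 30 = 63305102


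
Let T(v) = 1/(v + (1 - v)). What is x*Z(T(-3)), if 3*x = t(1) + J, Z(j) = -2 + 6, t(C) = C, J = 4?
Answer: 20/3 ≈ 6.6667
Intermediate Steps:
T(v) = 1 (T(v) = 1/1 = 1)
Z(j) = 4
x = 5/3 (x = (1 + 4)/3 = (⅓)*5 = 5/3 ≈ 1.6667)
x*Z(T(-3)) = (5/3)*4 = 20/3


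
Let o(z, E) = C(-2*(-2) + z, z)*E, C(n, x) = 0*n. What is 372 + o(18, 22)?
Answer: 372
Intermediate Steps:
C(n, x) = 0
o(z, E) = 0 (o(z, E) = 0*E = 0)
372 + o(18, 22) = 372 + 0 = 372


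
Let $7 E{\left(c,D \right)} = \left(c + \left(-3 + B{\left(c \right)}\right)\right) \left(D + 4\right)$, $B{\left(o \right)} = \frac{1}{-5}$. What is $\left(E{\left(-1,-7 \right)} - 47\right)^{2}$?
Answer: $\frac{51076}{25} \approx 2043.0$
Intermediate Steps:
$B{\left(o \right)} = - \frac{1}{5}$
$E{\left(c,D \right)} = \frac{\left(4 + D\right) \left(- \frac{16}{5} + c\right)}{7}$ ($E{\left(c,D \right)} = \frac{\left(c - \frac{16}{5}\right) \left(D + 4\right)}{7} = \frac{\left(c - \frac{16}{5}\right) \left(4 + D\right)}{7} = \frac{\left(- \frac{16}{5} + c\right) \left(4 + D\right)}{7} = \frac{\left(4 + D\right) \left(- \frac{16}{5} + c\right)}{7}$)
$\left(E{\left(-1,-7 \right)} - 47\right)^{2} = \left(\left(- \frac{64}{35} - - \frac{16}{5} + \frac{4}{7} \left(-1\right) + \frac{1}{7} \left(-7\right) \left(-1\right)\right) - 47\right)^{2} = \left(\left(- \frac{64}{35} + \frac{16}{5} - \frac{4}{7} + 1\right) - 47\right)^{2} = \left(\frac{9}{5} - 47\right)^{2} = \left(- \frac{226}{5}\right)^{2} = \frac{51076}{25}$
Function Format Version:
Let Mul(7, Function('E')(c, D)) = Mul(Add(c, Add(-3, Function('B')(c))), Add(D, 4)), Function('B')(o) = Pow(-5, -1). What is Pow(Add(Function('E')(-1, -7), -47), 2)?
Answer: Rational(51076, 25) ≈ 2043.0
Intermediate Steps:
Function('B')(o) = Rational(-1, 5)
Function('E')(c, D) = Mul(Rational(1, 7), Add(4, D), Add(Rational(-16, 5), c)) (Function('E')(c, D) = Mul(Rational(1, 7), Mul(Add(c, Add(-3, Rational(-1, 5))), Add(D, 4))) = Mul(Rational(1, 7), Mul(Add(c, Rational(-16, 5)), Add(4, D))) = Mul(Rational(1, 7), Mul(Add(Rational(-16, 5), c), Add(4, D))) = Mul(Rational(1, 7), Mul(Add(4, D), Add(Rational(-16, 5), c))) = Mul(Rational(1, 7), Add(4, D), Add(Rational(-16, 5), c)))
Pow(Add(Function('E')(-1, -7), -47), 2) = Pow(Add(Add(Rational(-64, 35), Mul(Rational(-16, 35), -7), Mul(Rational(4, 7), -1), Mul(Rational(1, 7), -7, -1)), -47), 2) = Pow(Add(Add(Rational(-64, 35), Rational(16, 5), Rational(-4, 7), 1), -47), 2) = Pow(Add(Rational(9, 5), -47), 2) = Pow(Rational(-226, 5), 2) = Rational(51076, 25)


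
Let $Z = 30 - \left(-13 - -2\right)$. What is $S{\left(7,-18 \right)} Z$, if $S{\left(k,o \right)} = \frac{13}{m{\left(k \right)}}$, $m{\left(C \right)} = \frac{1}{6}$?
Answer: $3198$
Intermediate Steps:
$m{\left(C \right)} = \frac{1}{6}$
$S{\left(k,o \right)} = 78$ ($S{\left(k,o \right)} = 13 \frac{1}{\frac{1}{6}} = 13 \cdot 6 = 78$)
$Z = 41$ ($Z = 30 - \left(-13 + 2\right) = 30 - -11 = 30 + 11 = 41$)
$S{\left(7,-18 \right)} Z = 78 \cdot 41 = 3198$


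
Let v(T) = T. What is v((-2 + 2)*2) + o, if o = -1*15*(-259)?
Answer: 3885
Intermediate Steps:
o = 3885 (o = -15*(-259) = 3885)
v((-2 + 2)*2) + o = (-2 + 2)*2 + 3885 = 0*2 + 3885 = 0 + 3885 = 3885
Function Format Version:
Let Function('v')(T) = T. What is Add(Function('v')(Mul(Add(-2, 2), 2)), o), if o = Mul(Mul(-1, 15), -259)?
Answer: 3885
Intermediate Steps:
o = 3885 (o = Mul(-15, -259) = 3885)
Add(Function('v')(Mul(Add(-2, 2), 2)), o) = Add(Mul(Add(-2, 2), 2), 3885) = Add(Mul(0, 2), 3885) = Add(0, 3885) = 3885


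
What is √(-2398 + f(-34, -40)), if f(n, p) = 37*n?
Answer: 2*I*√914 ≈ 60.465*I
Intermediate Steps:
√(-2398 + f(-34, -40)) = √(-2398 + 37*(-34)) = √(-2398 - 1258) = √(-3656) = 2*I*√914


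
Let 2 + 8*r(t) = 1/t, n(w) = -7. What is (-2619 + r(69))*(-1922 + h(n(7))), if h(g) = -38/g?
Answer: 808216175/161 ≈ 5.0200e+6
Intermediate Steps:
r(t) = -¼ + 1/(8*t)
(-2619 + r(69))*(-1922 + h(n(7))) = (-2619 + (⅛)*(1 - 2*69)/69)*(-1922 - 38/(-7)) = (-2619 + (⅛)*(1/69)*(1 - 138))*(-1922 - 38*(-⅐)) = (-2619 + (⅛)*(1/69)*(-137))*(-1922 + 38/7) = (-2619 - 137/552)*(-13416/7) = -1445825/552*(-13416/7) = 808216175/161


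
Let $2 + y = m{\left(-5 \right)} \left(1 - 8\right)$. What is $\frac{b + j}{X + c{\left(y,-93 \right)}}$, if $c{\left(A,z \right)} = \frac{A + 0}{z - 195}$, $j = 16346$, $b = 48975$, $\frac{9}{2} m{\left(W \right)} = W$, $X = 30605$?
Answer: $\frac{42328008}{19832027} \approx 2.1343$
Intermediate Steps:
$m{\left(W \right)} = \frac{2 W}{9}$
$y = \frac{52}{9}$ ($y = -2 + \frac{2}{9} \left(-5\right) \left(1 - 8\right) = -2 - - \frac{70}{9} = -2 + \frac{70}{9} = \frac{52}{9} \approx 5.7778$)
$c{\left(A,z \right)} = \frac{A}{-195 + z}$
$\frac{b + j}{X + c{\left(y,-93 \right)}} = \frac{48975 + 16346}{30605 + \frac{52}{9 \left(-195 - 93\right)}} = \frac{65321}{30605 + \frac{52}{9 \left(-288\right)}} = \frac{65321}{30605 + \frac{52}{9} \left(- \frac{1}{288}\right)} = \frac{65321}{30605 - \frac{13}{648}} = \frac{65321}{\frac{19832027}{648}} = 65321 \cdot \frac{648}{19832027} = \frac{42328008}{19832027}$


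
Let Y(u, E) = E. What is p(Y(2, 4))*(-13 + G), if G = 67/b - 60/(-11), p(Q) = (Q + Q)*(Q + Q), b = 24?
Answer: -10040/33 ≈ -304.24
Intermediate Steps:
p(Q) = 4*Q² (p(Q) = (2*Q)*(2*Q) = 4*Q²)
G = 2177/264 (G = 67/24 - 60/(-11) = 67*(1/24) - 60*(-1/11) = 67/24 + 60/11 = 2177/264 ≈ 8.2462)
p(Y(2, 4))*(-13 + G) = (4*4²)*(-13 + 2177/264) = (4*16)*(-1255/264) = 64*(-1255/264) = -10040/33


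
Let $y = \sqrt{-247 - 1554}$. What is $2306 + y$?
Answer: $2306 + i \sqrt{1801} \approx 2306.0 + 42.438 i$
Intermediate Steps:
$y = i \sqrt{1801}$ ($y = \sqrt{-1801} = i \sqrt{1801} \approx 42.438 i$)
$2306 + y = 2306 + i \sqrt{1801}$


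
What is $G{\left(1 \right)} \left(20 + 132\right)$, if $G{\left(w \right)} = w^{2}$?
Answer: $152$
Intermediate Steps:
$G{\left(1 \right)} \left(20 + 132\right) = 1^{2} \left(20 + 132\right) = 1 \cdot 152 = 152$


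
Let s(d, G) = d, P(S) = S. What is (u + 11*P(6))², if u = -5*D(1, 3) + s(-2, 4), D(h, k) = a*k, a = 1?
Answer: 2401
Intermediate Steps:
D(h, k) = k (D(h, k) = 1*k = k)
u = -17 (u = -5*3 - 2 = -15 - 2 = -17)
(u + 11*P(6))² = (-17 + 11*6)² = (-17 + 66)² = 49² = 2401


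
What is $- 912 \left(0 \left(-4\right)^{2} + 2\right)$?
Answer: $-1824$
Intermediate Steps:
$- 912 \left(0 \left(-4\right)^{2} + 2\right) = - 912 \left(0 \cdot 16 + 2\right) = - 912 \left(0 + 2\right) = \left(-912\right) 2 = -1824$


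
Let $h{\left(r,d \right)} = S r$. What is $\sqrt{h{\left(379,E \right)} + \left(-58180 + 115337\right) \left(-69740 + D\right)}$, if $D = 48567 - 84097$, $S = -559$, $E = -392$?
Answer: $i \sqrt{6017129251} \approx 77570.0 i$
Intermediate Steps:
$D = -35530$ ($D = 48567 - 84097 = -35530$)
$h{\left(r,d \right)} = - 559 r$
$\sqrt{h{\left(379,E \right)} + \left(-58180 + 115337\right) \left(-69740 + D\right)} = \sqrt{\left(-559\right) 379 + \left(-58180 + 115337\right) \left(-69740 - 35530\right)} = \sqrt{-211861 + 57157 \left(-105270\right)} = \sqrt{-211861 - 6016917390} = \sqrt{-6017129251} = i \sqrt{6017129251}$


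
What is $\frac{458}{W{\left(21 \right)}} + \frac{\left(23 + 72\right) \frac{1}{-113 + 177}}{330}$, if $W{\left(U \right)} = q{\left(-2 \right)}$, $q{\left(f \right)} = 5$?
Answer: $\frac{1934687}{21120} \approx 91.604$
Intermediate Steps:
$W{\left(U \right)} = 5$
$\frac{458}{W{\left(21 \right)}} + \frac{\left(23 + 72\right) \frac{1}{-113 + 177}}{330} = \frac{458}{5} + \frac{\left(23 + 72\right) \frac{1}{-113 + 177}}{330} = 458 \cdot \frac{1}{5} + \frac{95}{64} \cdot \frac{1}{330} = \frac{458}{5} + 95 \cdot \frac{1}{64} \cdot \frac{1}{330} = \frac{458}{5} + \frac{95}{64} \cdot \frac{1}{330} = \frac{458}{5} + \frac{19}{4224} = \frac{1934687}{21120}$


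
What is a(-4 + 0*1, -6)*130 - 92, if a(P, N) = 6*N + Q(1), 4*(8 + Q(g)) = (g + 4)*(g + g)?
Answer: -5487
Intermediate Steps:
Q(g) = -8 + g*(4 + g)/2 (Q(g) = -8 + ((g + 4)*(g + g))/4 = -8 + ((4 + g)*(2*g))/4 = -8 + (2*g*(4 + g))/4 = -8 + g*(4 + g)/2)
a(P, N) = -11/2 + 6*N (a(P, N) = 6*N + (-8 + (½)*1² + 2*1) = 6*N + (-8 + (½)*1 + 2) = 6*N + (-8 + ½ + 2) = 6*N - 11/2 = -11/2 + 6*N)
a(-4 + 0*1, -6)*130 - 92 = (-11/2 + 6*(-6))*130 - 92 = (-11/2 - 36)*130 - 92 = -83/2*130 - 92 = -5395 - 92 = -5487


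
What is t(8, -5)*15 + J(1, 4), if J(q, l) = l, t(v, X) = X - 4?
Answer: -131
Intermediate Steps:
t(v, X) = -4 + X
t(8, -5)*15 + J(1, 4) = (-4 - 5)*15 + 4 = -9*15 + 4 = -135 + 4 = -131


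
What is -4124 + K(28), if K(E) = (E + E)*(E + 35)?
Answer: -596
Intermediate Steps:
K(E) = 2*E*(35 + E) (K(E) = (2*E)*(35 + E) = 2*E*(35 + E))
-4124 + K(28) = -4124 + 2*28*(35 + 28) = -4124 + 2*28*63 = -4124 + 3528 = -596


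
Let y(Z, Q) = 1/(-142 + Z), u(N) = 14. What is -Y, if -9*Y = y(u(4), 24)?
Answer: -1/1152 ≈ -0.00086806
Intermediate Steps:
Y = 1/1152 (Y = -1/(9*(-142 + 14)) = -⅑/(-128) = -⅑*(-1/128) = 1/1152 ≈ 0.00086806)
-Y = -1*1/1152 = -1/1152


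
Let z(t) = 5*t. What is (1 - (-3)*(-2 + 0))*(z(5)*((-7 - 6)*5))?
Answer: 8125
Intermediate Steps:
(1 - (-3)*(-2 + 0))*(z(5)*((-7 - 6)*5)) = (1 - (-3)*(-2 + 0))*((5*5)*((-7 - 6)*5)) = (1 - (-3)*(-2))*(25*(-13*5)) = (1 - 1*6)*(25*(-65)) = (1 - 6)*(-1625) = -5*(-1625) = 8125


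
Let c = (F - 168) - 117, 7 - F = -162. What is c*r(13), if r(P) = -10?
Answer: 1160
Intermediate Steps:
F = 169 (F = 7 - 1*(-162) = 7 + 162 = 169)
c = -116 (c = (169 - 168) - 117 = 1 - 117 = -116)
c*r(13) = -116*(-10) = 1160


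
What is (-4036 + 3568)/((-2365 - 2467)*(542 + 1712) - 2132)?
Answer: 117/2723365 ≈ 4.2962e-5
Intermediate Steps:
(-4036 + 3568)/((-2365 - 2467)*(542 + 1712) - 2132) = -468/(-4832*2254 - 2132) = -468/(-10891328 - 2132) = -468/(-10893460) = -468*(-1/10893460) = 117/2723365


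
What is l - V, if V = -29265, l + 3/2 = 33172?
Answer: 124871/2 ≈ 62436.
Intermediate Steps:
l = 66341/2 (l = -3/2 + 33172 = 66341/2 ≈ 33171.)
l - V = 66341/2 - 1*(-29265) = 66341/2 + 29265 = 124871/2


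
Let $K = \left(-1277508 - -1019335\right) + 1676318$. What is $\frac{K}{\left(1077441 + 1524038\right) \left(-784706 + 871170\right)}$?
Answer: $\frac{1418145}{224934280256} \approx 6.3047 \cdot 10^{-6}$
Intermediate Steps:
$K = 1418145$ ($K = \left(-1277508 + 1019335\right) + 1676318 = -258173 + 1676318 = 1418145$)
$\frac{K}{\left(1077441 + 1524038\right) \left(-784706 + 871170\right)} = \frac{1418145}{\left(1077441 + 1524038\right) \left(-784706 + 871170\right)} = \frac{1418145}{2601479 \cdot 86464} = \frac{1418145}{224934280256}$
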